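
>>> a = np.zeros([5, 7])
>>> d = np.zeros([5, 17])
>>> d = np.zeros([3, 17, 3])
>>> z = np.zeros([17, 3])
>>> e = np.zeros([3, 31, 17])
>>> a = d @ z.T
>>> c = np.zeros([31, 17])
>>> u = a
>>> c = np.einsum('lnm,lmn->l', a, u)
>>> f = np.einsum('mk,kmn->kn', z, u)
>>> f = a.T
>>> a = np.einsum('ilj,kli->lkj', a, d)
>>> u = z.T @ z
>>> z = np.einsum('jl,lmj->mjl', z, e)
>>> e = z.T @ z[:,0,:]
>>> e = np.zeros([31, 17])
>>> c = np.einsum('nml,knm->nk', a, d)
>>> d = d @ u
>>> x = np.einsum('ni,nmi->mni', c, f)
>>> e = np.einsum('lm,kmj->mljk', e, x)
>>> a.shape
(17, 3, 17)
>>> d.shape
(3, 17, 3)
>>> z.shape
(31, 17, 3)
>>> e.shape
(17, 31, 3, 17)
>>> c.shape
(17, 3)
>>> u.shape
(3, 3)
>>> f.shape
(17, 17, 3)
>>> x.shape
(17, 17, 3)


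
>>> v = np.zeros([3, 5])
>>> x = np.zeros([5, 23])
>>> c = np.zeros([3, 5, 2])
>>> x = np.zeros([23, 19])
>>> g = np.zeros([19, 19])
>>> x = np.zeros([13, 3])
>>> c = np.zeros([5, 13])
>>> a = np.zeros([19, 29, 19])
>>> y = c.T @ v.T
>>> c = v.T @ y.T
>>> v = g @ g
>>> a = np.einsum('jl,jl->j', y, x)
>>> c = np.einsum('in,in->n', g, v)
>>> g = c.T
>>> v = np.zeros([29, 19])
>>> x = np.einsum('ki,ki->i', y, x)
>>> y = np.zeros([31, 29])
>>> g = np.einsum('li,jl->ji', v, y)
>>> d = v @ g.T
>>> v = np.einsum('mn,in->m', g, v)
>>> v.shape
(31,)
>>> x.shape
(3,)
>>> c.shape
(19,)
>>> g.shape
(31, 19)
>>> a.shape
(13,)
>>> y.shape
(31, 29)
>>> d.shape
(29, 31)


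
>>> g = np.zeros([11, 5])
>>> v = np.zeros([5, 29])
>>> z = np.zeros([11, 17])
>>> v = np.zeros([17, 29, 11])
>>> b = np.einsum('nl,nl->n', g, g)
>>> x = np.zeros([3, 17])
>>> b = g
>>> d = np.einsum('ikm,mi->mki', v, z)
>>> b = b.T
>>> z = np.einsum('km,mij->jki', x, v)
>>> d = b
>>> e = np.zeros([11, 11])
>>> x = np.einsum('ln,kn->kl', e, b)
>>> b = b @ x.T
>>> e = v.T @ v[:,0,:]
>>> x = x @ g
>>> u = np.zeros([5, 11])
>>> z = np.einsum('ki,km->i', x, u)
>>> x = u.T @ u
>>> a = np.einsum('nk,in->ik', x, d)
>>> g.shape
(11, 5)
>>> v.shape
(17, 29, 11)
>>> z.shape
(5,)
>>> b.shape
(5, 5)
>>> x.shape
(11, 11)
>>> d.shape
(5, 11)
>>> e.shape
(11, 29, 11)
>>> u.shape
(5, 11)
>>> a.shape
(5, 11)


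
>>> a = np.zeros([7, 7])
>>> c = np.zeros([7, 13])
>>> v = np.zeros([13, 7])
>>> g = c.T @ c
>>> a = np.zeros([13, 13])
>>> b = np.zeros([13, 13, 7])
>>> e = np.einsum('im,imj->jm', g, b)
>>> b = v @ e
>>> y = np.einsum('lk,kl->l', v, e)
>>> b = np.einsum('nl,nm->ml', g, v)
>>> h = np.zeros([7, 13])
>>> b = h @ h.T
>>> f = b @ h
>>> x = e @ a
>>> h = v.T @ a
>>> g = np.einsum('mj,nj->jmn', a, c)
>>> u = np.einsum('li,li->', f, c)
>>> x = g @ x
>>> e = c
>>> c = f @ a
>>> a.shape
(13, 13)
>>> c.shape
(7, 13)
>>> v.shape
(13, 7)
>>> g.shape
(13, 13, 7)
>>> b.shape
(7, 7)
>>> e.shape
(7, 13)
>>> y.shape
(13,)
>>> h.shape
(7, 13)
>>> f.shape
(7, 13)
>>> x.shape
(13, 13, 13)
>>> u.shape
()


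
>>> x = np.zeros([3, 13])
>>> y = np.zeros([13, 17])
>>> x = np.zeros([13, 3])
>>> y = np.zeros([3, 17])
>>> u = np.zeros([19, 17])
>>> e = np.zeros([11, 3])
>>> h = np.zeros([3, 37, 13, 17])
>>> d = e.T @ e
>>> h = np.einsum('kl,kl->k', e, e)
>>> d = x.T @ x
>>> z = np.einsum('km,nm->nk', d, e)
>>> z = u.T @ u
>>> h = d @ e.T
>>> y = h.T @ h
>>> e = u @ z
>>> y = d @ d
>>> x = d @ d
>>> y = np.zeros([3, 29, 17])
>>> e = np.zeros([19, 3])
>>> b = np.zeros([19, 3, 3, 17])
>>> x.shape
(3, 3)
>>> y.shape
(3, 29, 17)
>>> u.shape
(19, 17)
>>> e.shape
(19, 3)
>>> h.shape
(3, 11)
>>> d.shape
(3, 3)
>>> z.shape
(17, 17)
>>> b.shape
(19, 3, 3, 17)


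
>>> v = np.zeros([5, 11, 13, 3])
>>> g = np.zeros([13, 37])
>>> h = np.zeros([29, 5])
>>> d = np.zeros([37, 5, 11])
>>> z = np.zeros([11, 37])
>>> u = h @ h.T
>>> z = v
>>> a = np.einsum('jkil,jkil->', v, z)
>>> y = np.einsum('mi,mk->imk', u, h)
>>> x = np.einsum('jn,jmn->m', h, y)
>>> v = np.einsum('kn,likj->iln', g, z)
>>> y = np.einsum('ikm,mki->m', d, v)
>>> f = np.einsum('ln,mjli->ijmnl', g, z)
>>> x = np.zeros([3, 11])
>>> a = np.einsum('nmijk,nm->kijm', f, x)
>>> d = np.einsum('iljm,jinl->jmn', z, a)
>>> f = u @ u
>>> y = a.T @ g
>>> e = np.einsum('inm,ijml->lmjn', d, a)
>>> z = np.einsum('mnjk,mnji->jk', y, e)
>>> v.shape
(11, 5, 37)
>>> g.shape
(13, 37)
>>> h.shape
(29, 5)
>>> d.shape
(13, 3, 37)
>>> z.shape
(5, 37)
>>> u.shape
(29, 29)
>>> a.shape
(13, 5, 37, 11)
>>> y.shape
(11, 37, 5, 37)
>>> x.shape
(3, 11)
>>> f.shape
(29, 29)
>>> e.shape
(11, 37, 5, 3)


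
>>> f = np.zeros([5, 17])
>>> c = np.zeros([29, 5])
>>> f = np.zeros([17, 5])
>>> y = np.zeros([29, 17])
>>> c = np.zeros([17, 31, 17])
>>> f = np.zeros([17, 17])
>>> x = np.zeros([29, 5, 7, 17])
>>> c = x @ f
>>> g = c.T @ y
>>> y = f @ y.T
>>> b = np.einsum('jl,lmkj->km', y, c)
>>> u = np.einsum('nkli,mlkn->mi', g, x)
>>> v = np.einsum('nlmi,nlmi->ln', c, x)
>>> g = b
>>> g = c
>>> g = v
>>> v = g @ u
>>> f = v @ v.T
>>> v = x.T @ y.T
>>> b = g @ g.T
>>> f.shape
(5, 5)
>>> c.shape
(29, 5, 7, 17)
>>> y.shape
(17, 29)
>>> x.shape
(29, 5, 7, 17)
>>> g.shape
(5, 29)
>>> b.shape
(5, 5)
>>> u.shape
(29, 17)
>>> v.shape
(17, 7, 5, 17)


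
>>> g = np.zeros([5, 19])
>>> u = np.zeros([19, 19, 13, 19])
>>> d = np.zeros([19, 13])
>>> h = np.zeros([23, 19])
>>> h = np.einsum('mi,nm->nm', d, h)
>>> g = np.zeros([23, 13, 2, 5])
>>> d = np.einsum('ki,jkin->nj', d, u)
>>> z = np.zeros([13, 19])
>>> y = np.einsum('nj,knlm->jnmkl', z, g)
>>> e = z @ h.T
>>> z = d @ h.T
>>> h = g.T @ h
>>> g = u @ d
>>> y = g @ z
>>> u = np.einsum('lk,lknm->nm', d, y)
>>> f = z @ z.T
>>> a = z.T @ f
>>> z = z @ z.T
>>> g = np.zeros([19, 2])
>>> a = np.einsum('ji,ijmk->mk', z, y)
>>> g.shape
(19, 2)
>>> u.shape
(13, 23)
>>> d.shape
(19, 19)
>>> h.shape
(5, 2, 13, 19)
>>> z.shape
(19, 19)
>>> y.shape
(19, 19, 13, 23)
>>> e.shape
(13, 23)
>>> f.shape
(19, 19)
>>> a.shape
(13, 23)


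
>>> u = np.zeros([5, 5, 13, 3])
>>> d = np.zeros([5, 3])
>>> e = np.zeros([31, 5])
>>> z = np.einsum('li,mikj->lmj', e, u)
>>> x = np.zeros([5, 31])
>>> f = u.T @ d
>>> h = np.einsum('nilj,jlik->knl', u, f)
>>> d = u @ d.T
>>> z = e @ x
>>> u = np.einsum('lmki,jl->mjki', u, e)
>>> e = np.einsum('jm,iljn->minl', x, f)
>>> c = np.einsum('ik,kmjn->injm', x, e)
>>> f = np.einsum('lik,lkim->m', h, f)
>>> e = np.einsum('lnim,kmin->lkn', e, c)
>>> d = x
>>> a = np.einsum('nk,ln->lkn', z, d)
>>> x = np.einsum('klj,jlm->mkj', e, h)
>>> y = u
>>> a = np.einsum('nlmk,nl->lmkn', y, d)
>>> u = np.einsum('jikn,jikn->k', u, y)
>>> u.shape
(13,)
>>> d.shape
(5, 31)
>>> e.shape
(31, 5, 3)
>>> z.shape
(31, 31)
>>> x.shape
(13, 31, 3)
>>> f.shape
(3,)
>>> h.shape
(3, 5, 13)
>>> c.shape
(5, 13, 3, 3)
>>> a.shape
(31, 13, 3, 5)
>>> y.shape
(5, 31, 13, 3)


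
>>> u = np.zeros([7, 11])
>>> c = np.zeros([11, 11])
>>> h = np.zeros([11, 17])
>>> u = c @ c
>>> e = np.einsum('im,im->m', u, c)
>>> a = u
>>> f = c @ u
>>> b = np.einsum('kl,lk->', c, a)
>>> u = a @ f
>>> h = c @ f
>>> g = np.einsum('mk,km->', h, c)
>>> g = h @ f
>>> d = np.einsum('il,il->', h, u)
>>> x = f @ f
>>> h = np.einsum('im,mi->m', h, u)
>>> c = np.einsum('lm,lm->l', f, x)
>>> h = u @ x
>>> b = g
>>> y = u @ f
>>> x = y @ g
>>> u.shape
(11, 11)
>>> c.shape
(11,)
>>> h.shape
(11, 11)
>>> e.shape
(11,)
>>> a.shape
(11, 11)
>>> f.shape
(11, 11)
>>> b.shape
(11, 11)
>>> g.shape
(11, 11)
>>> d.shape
()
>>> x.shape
(11, 11)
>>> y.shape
(11, 11)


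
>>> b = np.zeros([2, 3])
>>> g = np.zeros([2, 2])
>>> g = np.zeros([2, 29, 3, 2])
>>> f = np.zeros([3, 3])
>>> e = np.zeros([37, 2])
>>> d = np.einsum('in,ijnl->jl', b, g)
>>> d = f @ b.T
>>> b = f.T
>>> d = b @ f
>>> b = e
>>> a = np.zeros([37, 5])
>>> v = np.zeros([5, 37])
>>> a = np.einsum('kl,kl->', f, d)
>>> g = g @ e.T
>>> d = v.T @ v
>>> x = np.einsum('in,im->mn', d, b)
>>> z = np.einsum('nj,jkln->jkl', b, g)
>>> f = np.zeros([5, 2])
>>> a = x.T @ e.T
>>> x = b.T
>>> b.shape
(37, 2)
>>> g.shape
(2, 29, 3, 37)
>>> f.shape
(5, 2)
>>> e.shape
(37, 2)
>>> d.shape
(37, 37)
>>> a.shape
(37, 37)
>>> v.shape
(5, 37)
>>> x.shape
(2, 37)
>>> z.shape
(2, 29, 3)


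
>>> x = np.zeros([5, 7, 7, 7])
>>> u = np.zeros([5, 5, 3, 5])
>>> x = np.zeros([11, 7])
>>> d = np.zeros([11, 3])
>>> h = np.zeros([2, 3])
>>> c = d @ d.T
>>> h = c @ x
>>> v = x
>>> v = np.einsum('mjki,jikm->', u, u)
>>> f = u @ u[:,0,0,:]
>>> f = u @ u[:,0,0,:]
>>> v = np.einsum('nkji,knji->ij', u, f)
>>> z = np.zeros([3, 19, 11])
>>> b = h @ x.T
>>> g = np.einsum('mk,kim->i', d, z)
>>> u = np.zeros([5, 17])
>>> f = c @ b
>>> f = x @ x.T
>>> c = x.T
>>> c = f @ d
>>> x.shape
(11, 7)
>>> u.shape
(5, 17)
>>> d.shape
(11, 3)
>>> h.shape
(11, 7)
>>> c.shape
(11, 3)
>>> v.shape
(5, 3)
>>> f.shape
(11, 11)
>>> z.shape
(3, 19, 11)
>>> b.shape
(11, 11)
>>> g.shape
(19,)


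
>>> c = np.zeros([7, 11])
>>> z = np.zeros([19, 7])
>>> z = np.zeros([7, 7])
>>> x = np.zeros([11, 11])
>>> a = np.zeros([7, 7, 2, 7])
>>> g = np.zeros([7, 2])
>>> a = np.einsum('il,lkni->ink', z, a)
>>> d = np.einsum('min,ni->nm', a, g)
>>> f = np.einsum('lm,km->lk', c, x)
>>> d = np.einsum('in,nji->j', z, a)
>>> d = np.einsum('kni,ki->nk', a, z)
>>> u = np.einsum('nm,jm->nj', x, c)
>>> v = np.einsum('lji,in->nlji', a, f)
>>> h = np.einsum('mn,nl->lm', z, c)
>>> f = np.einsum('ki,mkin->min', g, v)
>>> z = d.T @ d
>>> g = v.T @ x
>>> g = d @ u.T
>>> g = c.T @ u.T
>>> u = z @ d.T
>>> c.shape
(7, 11)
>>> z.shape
(7, 7)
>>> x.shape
(11, 11)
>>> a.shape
(7, 2, 7)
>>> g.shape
(11, 11)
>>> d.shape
(2, 7)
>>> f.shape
(11, 2, 7)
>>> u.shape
(7, 2)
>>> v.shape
(11, 7, 2, 7)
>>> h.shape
(11, 7)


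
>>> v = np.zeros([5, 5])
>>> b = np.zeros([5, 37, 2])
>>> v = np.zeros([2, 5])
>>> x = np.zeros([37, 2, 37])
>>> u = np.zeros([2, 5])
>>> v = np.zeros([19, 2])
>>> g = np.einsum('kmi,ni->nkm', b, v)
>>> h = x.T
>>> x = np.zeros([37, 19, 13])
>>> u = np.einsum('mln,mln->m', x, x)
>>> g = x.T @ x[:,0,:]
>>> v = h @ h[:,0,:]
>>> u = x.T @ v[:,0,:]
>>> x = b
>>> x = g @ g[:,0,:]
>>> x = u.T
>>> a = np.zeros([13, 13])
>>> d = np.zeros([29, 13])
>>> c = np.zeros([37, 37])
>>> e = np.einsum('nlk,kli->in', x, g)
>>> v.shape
(37, 2, 37)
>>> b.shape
(5, 37, 2)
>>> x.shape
(37, 19, 13)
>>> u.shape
(13, 19, 37)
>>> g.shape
(13, 19, 13)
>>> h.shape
(37, 2, 37)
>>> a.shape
(13, 13)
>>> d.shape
(29, 13)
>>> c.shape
(37, 37)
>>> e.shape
(13, 37)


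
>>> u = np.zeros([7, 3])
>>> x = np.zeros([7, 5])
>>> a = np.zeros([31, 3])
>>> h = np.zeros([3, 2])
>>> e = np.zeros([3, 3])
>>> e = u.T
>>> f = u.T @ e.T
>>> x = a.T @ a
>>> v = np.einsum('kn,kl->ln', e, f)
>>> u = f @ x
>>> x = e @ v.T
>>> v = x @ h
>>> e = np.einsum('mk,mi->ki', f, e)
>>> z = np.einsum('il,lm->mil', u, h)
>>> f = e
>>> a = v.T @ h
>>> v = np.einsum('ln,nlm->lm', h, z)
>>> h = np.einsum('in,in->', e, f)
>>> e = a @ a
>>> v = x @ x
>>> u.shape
(3, 3)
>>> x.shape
(3, 3)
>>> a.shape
(2, 2)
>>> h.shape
()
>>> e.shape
(2, 2)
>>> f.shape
(3, 7)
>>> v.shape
(3, 3)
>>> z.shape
(2, 3, 3)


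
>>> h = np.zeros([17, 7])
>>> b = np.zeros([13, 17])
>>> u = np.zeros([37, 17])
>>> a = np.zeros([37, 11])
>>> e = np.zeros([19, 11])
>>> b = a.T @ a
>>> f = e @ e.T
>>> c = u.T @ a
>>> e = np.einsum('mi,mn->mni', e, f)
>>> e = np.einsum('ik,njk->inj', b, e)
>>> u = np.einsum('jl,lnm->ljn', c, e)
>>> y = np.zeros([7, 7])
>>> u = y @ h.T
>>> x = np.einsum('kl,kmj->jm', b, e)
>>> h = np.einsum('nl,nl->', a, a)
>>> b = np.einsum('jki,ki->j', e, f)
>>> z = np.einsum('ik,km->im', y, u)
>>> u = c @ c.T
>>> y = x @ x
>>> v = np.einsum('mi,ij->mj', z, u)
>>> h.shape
()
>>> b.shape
(11,)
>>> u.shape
(17, 17)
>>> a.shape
(37, 11)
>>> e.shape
(11, 19, 19)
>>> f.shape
(19, 19)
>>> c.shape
(17, 11)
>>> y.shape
(19, 19)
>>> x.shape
(19, 19)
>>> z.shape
(7, 17)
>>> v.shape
(7, 17)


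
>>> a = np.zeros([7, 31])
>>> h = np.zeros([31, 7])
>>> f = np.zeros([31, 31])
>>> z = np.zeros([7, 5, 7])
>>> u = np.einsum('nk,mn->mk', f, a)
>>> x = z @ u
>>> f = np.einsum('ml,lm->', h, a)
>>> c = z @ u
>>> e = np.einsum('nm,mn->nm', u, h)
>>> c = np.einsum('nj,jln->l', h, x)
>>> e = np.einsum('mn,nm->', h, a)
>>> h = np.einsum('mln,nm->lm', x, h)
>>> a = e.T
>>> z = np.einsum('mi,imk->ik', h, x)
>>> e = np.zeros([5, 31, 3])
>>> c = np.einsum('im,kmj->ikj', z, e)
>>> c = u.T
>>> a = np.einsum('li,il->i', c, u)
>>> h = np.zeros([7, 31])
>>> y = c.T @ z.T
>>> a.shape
(7,)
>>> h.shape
(7, 31)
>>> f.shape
()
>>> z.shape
(7, 31)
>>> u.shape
(7, 31)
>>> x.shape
(7, 5, 31)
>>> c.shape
(31, 7)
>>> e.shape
(5, 31, 3)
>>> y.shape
(7, 7)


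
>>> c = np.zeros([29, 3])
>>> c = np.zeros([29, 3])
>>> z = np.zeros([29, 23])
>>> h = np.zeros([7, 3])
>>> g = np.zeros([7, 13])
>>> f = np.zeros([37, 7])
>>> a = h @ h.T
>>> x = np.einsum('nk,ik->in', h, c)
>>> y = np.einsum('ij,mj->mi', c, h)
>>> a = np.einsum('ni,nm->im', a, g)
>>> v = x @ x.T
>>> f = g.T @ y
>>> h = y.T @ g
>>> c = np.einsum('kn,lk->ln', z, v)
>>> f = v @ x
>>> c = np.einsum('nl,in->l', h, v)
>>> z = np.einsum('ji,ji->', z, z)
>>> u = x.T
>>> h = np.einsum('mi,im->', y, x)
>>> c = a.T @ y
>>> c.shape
(13, 29)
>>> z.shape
()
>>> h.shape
()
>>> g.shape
(7, 13)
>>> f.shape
(29, 7)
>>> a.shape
(7, 13)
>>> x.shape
(29, 7)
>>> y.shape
(7, 29)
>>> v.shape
(29, 29)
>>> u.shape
(7, 29)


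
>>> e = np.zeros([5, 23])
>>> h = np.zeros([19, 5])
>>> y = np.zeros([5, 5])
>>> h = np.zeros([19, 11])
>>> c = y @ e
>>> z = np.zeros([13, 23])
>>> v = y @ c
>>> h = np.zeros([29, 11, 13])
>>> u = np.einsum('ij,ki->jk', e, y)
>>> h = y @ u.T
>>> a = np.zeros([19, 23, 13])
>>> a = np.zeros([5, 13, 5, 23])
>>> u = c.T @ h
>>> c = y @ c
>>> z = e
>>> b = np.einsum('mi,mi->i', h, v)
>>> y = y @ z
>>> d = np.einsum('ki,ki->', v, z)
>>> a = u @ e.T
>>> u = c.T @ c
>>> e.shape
(5, 23)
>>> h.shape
(5, 23)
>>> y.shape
(5, 23)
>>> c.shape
(5, 23)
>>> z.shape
(5, 23)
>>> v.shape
(5, 23)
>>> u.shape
(23, 23)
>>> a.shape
(23, 5)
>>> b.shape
(23,)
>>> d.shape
()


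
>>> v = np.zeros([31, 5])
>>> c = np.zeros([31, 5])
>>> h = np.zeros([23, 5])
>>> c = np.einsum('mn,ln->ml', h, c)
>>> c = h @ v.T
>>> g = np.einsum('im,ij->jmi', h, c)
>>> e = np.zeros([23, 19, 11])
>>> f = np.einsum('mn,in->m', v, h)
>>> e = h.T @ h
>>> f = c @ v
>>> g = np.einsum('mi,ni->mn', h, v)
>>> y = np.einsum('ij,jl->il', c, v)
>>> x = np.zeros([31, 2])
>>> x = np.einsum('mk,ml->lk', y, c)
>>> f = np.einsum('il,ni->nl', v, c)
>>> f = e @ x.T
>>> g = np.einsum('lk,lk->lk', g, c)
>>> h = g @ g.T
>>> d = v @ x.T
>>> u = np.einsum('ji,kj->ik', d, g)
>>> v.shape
(31, 5)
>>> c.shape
(23, 31)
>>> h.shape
(23, 23)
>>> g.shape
(23, 31)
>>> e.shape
(5, 5)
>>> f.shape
(5, 31)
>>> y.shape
(23, 5)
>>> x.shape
(31, 5)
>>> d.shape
(31, 31)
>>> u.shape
(31, 23)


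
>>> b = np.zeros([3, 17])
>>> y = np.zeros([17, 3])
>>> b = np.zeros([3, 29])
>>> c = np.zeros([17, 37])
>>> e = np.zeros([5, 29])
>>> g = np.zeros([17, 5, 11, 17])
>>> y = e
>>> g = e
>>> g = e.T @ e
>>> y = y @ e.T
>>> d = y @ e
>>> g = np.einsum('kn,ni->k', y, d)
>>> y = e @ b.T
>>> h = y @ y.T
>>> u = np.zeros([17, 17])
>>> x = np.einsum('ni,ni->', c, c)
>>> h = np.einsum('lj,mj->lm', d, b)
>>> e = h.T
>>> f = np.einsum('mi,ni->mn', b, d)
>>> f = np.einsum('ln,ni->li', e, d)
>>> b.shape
(3, 29)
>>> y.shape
(5, 3)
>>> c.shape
(17, 37)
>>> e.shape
(3, 5)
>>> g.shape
(5,)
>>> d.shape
(5, 29)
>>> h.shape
(5, 3)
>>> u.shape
(17, 17)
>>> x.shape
()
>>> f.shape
(3, 29)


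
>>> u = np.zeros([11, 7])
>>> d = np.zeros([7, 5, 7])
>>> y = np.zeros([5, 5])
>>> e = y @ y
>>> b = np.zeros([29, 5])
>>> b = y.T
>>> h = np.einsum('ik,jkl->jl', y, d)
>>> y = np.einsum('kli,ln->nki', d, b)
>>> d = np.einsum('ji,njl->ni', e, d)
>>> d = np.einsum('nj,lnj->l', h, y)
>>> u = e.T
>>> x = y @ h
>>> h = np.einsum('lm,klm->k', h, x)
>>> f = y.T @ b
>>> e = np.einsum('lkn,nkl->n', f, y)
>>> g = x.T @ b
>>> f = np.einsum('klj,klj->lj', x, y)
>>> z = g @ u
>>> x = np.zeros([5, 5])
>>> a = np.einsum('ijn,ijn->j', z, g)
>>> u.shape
(5, 5)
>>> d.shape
(5,)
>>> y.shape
(5, 7, 7)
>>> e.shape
(5,)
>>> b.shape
(5, 5)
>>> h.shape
(5,)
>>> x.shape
(5, 5)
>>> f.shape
(7, 7)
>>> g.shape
(7, 7, 5)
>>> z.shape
(7, 7, 5)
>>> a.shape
(7,)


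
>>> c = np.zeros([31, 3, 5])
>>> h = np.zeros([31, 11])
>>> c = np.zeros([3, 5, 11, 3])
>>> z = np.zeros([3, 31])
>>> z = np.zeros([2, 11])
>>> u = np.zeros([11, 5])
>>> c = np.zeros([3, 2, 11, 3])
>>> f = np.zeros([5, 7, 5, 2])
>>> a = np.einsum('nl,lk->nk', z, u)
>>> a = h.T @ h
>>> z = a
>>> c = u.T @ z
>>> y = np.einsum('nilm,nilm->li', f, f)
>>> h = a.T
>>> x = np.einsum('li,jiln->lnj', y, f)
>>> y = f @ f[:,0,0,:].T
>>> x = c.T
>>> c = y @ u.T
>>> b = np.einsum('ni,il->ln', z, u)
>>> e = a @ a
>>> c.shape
(5, 7, 5, 11)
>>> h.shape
(11, 11)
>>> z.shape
(11, 11)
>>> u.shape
(11, 5)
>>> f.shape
(5, 7, 5, 2)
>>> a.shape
(11, 11)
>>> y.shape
(5, 7, 5, 5)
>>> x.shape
(11, 5)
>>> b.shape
(5, 11)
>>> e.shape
(11, 11)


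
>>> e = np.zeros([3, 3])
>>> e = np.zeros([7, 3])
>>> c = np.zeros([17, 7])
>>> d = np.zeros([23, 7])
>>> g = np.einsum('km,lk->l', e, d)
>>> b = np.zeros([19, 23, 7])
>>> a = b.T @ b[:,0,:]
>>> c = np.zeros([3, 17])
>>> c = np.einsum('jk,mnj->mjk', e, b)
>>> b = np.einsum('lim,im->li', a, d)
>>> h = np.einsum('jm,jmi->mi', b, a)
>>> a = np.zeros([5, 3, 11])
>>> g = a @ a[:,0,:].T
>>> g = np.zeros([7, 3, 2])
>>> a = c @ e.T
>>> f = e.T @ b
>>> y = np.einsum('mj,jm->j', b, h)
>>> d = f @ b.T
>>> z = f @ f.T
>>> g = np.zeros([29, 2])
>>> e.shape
(7, 3)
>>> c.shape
(19, 7, 3)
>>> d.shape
(3, 7)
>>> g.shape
(29, 2)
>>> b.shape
(7, 23)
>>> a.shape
(19, 7, 7)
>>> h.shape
(23, 7)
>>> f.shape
(3, 23)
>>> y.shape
(23,)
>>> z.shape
(3, 3)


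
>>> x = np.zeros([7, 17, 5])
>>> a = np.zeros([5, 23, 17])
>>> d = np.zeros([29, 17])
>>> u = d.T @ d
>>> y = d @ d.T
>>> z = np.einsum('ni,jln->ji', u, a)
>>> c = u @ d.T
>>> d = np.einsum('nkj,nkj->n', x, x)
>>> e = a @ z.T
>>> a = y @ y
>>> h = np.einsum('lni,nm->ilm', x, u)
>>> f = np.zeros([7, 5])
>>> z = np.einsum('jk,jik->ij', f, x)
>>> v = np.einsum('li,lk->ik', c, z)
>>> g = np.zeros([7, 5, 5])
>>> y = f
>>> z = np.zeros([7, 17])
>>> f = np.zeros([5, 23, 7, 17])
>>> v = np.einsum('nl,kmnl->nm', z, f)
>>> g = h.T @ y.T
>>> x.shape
(7, 17, 5)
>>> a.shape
(29, 29)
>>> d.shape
(7,)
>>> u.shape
(17, 17)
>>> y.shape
(7, 5)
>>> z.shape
(7, 17)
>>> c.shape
(17, 29)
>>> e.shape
(5, 23, 5)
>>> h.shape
(5, 7, 17)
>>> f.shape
(5, 23, 7, 17)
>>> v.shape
(7, 23)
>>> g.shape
(17, 7, 7)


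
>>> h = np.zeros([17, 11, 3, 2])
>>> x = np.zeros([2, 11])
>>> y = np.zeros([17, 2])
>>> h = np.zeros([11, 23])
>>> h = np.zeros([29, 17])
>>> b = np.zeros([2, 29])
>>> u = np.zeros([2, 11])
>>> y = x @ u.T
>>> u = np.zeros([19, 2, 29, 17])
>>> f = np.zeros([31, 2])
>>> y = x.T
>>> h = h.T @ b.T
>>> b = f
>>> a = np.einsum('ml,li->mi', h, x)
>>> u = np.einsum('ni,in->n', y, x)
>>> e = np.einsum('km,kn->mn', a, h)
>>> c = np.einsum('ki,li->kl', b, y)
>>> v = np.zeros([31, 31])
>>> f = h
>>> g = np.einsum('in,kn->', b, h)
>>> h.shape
(17, 2)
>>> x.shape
(2, 11)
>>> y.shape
(11, 2)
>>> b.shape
(31, 2)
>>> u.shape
(11,)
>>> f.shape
(17, 2)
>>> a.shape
(17, 11)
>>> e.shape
(11, 2)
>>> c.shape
(31, 11)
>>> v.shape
(31, 31)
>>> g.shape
()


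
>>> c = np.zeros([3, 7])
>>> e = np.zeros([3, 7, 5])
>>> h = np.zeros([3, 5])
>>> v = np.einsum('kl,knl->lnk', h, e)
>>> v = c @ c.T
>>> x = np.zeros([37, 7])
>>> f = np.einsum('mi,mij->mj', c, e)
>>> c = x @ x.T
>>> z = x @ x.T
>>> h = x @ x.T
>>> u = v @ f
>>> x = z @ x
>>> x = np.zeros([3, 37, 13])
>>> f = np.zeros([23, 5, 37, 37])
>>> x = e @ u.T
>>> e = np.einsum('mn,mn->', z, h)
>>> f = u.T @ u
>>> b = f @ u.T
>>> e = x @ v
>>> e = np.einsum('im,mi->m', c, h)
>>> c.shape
(37, 37)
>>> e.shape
(37,)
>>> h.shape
(37, 37)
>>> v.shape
(3, 3)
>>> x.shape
(3, 7, 3)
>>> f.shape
(5, 5)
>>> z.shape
(37, 37)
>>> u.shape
(3, 5)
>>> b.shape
(5, 3)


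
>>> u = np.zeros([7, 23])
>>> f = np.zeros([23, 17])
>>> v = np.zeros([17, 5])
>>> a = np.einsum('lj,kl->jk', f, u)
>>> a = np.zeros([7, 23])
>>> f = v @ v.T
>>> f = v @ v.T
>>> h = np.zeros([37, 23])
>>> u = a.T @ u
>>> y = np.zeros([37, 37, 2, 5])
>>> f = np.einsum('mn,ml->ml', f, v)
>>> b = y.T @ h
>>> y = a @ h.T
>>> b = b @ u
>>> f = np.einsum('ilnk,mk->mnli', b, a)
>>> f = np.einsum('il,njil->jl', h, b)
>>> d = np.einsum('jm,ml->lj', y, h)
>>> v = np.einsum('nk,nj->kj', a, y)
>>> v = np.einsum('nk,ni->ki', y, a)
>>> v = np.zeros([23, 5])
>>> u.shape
(23, 23)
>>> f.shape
(2, 23)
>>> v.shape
(23, 5)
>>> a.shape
(7, 23)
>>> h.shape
(37, 23)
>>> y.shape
(7, 37)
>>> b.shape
(5, 2, 37, 23)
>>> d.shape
(23, 7)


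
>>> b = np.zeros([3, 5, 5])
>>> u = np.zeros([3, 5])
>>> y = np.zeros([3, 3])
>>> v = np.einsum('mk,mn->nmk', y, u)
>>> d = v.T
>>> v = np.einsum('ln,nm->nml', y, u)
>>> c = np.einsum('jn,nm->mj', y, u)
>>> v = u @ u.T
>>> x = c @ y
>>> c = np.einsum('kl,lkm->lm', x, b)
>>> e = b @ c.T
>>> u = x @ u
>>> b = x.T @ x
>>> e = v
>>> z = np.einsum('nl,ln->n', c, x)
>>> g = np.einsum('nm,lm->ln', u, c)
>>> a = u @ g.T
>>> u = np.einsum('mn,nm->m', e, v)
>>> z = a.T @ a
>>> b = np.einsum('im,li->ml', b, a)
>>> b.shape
(3, 5)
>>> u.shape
(3,)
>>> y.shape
(3, 3)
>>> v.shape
(3, 3)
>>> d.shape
(3, 3, 5)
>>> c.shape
(3, 5)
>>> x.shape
(5, 3)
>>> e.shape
(3, 3)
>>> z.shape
(3, 3)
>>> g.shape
(3, 5)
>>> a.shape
(5, 3)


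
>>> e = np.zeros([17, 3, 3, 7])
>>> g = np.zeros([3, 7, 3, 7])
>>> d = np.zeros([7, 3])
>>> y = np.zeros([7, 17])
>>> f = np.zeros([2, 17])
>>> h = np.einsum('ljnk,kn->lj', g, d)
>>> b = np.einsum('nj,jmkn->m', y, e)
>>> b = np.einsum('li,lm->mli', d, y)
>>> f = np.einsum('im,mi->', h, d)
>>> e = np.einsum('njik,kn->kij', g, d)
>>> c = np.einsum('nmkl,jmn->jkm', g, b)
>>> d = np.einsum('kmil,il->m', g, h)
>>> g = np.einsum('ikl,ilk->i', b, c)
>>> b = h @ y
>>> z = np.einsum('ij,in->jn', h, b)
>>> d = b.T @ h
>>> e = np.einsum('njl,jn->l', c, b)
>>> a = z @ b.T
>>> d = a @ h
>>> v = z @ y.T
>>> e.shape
(7,)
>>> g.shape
(17,)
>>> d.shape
(7, 7)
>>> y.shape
(7, 17)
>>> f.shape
()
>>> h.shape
(3, 7)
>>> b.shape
(3, 17)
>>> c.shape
(17, 3, 7)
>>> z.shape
(7, 17)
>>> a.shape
(7, 3)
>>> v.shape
(7, 7)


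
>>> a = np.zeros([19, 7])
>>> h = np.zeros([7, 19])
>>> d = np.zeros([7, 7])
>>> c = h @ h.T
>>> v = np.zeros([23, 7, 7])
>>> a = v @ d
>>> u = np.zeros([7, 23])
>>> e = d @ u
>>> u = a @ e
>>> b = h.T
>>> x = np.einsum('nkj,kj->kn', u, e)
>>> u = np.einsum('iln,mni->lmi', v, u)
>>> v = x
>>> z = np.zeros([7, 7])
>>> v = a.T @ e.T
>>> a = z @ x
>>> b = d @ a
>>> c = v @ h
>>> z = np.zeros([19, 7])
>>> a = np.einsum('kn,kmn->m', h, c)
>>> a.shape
(7,)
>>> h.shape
(7, 19)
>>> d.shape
(7, 7)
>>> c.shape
(7, 7, 19)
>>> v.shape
(7, 7, 7)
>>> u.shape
(7, 23, 23)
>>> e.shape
(7, 23)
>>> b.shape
(7, 23)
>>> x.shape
(7, 23)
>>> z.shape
(19, 7)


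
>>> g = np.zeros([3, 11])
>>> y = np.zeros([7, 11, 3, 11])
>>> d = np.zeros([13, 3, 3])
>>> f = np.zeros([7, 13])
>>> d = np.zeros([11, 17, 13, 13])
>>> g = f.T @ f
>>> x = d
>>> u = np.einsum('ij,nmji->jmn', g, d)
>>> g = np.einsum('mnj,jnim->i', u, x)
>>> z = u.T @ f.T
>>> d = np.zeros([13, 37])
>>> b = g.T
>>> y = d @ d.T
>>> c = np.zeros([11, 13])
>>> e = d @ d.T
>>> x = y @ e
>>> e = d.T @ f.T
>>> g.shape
(13,)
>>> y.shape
(13, 13)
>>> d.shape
(13, 37)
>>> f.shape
(7, 13)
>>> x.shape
(13, 13)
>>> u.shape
(13, 17, 11)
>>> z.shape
(11, 17, 7)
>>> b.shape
(13,)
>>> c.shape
(11, 13)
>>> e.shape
(37, 7)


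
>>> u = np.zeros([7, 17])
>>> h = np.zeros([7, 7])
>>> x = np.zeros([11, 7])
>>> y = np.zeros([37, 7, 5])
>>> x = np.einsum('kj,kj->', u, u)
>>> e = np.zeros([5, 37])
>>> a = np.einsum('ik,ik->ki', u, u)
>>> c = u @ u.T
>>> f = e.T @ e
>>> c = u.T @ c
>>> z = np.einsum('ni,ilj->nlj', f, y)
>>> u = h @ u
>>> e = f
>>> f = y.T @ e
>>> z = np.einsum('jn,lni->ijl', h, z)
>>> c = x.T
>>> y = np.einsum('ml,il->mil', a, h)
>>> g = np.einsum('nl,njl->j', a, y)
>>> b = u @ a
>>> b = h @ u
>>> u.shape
(7, 17)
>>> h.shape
(7, 7)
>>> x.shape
()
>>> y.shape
(17, 7, 7)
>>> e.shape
(37, 37)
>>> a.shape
(17, 7)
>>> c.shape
()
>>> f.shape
(5, 7, 37)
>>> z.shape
(5, 7, 37)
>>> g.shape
(7,)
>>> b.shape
(7, 17)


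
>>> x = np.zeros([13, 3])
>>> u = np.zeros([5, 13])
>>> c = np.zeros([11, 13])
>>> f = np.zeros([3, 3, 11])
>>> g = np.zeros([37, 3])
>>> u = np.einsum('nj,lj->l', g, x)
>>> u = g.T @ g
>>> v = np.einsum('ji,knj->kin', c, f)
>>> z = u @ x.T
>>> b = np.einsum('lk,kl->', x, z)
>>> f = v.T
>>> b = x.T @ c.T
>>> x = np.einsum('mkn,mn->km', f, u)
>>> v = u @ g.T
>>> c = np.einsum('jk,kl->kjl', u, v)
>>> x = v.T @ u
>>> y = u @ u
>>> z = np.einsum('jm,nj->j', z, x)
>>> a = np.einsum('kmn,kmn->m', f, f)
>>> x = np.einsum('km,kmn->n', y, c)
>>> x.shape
(37,)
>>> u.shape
(3, 3)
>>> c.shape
(3, 3, 37)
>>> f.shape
(3, 13, 3)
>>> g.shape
(37, 3)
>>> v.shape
(3, 37)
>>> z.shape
(3,)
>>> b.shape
(3, 11)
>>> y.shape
(3, 3)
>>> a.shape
(13,)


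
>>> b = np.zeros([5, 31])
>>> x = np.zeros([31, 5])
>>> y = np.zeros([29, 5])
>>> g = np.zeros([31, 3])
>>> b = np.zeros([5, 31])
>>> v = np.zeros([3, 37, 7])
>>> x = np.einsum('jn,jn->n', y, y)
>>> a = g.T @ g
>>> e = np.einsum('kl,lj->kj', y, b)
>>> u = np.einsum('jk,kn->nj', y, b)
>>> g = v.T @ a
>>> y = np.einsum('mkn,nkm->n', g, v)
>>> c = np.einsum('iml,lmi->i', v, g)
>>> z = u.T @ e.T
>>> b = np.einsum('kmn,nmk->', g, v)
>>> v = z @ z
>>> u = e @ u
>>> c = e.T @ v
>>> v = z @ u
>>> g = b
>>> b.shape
()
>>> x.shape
(5,)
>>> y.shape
(3,)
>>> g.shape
()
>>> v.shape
(29, 29)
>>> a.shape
(3, 3)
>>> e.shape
(29, 31)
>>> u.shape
(29, 29)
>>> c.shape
(31, 29)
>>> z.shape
(29, 29)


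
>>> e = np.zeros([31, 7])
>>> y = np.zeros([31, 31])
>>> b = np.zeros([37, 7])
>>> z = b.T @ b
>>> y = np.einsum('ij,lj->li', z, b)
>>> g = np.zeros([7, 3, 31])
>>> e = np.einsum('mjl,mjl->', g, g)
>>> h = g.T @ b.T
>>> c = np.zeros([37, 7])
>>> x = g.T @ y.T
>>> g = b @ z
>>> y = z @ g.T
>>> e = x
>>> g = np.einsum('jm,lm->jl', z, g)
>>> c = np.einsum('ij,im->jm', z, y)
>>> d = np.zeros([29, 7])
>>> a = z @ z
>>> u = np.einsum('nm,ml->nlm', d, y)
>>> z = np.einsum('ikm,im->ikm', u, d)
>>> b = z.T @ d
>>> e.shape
(31, 3, 37)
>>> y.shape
(7, 37)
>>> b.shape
(7, 37, 7)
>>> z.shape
(29, 37, 7)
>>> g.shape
(7, 37)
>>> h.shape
(31, 3, 37)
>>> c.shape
(7, 37)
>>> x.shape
(31, 3, 37)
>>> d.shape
(29, 7)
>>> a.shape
(7, 7)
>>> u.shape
(29, 37, 7)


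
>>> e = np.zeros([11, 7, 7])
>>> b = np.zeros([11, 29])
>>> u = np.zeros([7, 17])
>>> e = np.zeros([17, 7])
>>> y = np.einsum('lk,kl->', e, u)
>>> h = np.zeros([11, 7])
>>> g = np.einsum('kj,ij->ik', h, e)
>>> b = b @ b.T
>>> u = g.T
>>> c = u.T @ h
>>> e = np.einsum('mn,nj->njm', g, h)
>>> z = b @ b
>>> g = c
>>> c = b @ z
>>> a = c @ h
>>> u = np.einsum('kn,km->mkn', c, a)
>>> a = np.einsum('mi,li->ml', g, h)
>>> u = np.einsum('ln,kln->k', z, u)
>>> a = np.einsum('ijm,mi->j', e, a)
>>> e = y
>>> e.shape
()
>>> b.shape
(11, 11)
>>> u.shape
(7,)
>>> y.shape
()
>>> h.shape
(11, 7)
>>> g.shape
(17, 7)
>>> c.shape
(11, 11)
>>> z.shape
(11, 11)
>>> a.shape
(7,)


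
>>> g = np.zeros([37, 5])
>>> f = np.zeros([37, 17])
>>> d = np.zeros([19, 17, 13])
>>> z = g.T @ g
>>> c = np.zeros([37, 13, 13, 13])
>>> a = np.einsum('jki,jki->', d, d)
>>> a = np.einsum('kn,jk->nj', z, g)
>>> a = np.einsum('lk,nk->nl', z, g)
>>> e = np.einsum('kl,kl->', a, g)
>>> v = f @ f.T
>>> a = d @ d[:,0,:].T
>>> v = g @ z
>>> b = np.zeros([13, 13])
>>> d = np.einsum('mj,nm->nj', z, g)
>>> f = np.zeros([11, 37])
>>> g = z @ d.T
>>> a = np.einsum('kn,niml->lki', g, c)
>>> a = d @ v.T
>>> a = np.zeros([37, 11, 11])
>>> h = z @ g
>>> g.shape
(5, 37)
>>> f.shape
(11, 37)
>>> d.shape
(37, 5)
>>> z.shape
(5, 5)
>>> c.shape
(37, 13, 13, 13)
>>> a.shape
(37, 11, 11)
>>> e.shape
()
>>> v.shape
(37, 5)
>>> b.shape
(13, 13)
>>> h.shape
(5, 37)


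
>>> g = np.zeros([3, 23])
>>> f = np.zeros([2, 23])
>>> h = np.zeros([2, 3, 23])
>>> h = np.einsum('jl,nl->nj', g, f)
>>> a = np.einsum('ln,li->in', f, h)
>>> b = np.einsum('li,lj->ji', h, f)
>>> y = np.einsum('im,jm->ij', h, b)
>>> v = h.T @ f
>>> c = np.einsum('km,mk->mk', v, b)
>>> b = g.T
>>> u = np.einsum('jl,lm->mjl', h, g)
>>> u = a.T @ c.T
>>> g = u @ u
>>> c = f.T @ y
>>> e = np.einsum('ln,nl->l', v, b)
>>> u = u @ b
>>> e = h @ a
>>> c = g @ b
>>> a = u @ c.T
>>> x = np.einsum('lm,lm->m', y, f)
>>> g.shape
(23, 23)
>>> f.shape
(2, 23)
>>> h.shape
(2, 3)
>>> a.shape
(23, 23)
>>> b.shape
(23, 3)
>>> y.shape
(2, 23)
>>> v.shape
(3, 23)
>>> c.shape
(23, 3)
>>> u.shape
(23, 3)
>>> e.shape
(2, 23)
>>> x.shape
(23,)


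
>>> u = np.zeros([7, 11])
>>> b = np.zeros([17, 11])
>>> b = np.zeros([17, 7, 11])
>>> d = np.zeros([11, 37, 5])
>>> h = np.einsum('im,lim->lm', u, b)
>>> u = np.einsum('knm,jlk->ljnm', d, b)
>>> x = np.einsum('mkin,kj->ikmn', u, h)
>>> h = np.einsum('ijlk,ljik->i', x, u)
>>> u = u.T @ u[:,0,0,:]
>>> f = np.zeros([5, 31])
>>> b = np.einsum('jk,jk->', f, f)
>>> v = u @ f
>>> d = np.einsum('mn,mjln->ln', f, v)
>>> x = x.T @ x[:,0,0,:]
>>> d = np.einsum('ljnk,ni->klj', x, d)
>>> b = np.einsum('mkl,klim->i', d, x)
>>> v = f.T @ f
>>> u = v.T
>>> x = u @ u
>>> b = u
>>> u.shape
(31, 31)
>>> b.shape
(31, 31)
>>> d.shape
(5, 5, 7)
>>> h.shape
(37,)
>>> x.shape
(31, 31)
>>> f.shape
(5, 31)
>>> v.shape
(31, 31)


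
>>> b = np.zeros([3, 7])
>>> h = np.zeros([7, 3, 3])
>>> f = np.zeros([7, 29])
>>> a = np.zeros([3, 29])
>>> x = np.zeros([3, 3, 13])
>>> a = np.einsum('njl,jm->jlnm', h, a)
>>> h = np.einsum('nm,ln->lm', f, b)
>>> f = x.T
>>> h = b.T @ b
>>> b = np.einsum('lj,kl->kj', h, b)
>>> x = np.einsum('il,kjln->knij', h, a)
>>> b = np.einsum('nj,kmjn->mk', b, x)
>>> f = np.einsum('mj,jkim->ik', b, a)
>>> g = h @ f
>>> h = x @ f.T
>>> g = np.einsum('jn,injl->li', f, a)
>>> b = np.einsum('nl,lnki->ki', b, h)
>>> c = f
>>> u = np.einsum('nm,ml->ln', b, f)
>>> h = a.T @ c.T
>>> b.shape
(7, 7)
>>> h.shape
(29, 7, 3, 7)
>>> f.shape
(7, 3)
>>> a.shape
(3, 3, 7, 29)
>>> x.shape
(3, 29, 7, 3)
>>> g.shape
(29, 3)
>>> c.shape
(7, 3)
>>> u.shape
(3, 7)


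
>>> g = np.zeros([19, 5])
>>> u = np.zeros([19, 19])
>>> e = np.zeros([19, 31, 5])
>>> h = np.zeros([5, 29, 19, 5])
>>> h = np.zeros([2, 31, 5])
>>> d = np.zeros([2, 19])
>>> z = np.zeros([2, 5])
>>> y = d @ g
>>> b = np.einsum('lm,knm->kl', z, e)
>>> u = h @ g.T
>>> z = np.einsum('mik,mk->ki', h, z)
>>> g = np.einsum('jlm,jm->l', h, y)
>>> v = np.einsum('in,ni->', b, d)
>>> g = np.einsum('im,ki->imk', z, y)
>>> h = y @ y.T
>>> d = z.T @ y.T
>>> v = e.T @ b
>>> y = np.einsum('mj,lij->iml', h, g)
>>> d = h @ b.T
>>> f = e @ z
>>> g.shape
(5, 31, 2)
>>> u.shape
(2, 31, 19)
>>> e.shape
(19, 31, 5)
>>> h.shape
(2, 2)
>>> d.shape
(2, 19)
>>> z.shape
(5, 31)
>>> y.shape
(31, 2, 5)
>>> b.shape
(19, 2)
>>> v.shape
(5, 31, 2)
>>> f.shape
(19, 31, 31)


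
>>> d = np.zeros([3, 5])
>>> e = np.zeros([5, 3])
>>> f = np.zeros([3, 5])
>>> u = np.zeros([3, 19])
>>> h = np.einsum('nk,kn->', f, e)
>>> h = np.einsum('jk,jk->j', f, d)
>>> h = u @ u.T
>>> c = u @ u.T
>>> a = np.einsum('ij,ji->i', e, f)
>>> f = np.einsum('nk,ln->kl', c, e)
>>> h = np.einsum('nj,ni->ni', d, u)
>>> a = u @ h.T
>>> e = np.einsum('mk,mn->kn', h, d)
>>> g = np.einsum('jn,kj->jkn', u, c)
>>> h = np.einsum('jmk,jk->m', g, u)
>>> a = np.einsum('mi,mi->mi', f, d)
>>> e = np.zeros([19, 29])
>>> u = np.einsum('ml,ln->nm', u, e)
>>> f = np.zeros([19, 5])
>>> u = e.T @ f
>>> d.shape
(3, 5)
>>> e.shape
(19, 29)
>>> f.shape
(19, 5)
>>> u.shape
(29, 5)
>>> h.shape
(3,)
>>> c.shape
(3, 3)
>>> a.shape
(3, 5)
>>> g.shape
(3, 3, 19)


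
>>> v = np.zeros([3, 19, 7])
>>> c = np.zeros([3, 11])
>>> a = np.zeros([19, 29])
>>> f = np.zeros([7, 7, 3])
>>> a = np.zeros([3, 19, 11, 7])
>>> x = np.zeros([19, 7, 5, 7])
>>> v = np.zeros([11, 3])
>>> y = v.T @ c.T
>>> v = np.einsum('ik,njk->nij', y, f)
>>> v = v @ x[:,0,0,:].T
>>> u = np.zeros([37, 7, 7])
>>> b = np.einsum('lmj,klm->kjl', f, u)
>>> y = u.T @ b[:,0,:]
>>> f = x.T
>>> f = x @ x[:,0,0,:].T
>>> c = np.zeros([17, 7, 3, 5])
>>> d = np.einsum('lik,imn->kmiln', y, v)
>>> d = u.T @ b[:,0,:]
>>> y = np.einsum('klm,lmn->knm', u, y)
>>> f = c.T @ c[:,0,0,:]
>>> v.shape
(7, 3, 19)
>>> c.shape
(17, 7, 3, 5)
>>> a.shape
(3, 19, 11, 7)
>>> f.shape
(5, 3, 7, 5)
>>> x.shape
(19, 7, 5, 7)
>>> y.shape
(37, 7, 7)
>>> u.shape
(37, 7, 7)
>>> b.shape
(37, 3, 7)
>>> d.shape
(7, 7, 7)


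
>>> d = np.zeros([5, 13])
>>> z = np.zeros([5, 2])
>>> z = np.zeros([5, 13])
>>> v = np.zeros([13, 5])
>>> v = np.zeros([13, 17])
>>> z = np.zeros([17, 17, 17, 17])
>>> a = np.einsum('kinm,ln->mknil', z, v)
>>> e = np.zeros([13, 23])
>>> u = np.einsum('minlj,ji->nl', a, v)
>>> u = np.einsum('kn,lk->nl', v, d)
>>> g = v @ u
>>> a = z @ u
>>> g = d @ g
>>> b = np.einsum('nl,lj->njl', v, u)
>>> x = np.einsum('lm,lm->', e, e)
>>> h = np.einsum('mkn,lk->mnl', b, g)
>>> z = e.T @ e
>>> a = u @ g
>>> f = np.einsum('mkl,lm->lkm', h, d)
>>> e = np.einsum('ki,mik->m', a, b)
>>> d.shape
(5, 13)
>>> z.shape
(23, 23)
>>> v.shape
(13, 17)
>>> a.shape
(17, 5)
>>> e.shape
(13,)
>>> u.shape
(17, 5)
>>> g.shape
(5, 5)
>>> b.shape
(13, 5, 17)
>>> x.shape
()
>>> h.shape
(13, 17, 5)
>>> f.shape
(5, 17, 13)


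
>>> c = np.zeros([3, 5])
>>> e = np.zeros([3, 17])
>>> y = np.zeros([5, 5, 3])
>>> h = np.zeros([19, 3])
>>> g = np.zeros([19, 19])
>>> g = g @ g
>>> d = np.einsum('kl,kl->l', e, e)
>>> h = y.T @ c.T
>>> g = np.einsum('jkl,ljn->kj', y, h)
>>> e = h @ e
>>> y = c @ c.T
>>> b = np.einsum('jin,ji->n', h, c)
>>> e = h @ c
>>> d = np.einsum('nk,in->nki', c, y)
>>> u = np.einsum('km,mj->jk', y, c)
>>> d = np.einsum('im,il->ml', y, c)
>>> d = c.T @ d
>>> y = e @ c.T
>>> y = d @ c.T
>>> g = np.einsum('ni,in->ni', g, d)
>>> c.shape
(3, 5)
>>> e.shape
(3, 5, 5)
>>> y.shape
(5, 3)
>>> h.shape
(3, 5, 3)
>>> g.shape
(5, 5)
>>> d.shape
(5, 5)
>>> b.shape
(3,)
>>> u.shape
(5, 3)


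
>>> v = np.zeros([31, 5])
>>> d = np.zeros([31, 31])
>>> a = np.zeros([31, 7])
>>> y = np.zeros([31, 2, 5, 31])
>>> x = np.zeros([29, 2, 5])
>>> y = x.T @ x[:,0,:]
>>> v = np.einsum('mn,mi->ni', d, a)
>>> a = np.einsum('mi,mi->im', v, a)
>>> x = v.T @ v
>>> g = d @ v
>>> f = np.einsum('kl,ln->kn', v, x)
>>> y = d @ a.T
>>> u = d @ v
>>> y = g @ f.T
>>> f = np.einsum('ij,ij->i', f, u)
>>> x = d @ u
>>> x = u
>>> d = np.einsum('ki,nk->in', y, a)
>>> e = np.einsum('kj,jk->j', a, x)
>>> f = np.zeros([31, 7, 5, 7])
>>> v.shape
(31, 7)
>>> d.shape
(31, 7)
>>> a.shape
(7, 31)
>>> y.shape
(31, 31)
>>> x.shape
(31, 7)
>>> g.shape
(31, 7)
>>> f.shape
(31, 7, 5, 7)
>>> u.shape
(31, 7)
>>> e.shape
(31,)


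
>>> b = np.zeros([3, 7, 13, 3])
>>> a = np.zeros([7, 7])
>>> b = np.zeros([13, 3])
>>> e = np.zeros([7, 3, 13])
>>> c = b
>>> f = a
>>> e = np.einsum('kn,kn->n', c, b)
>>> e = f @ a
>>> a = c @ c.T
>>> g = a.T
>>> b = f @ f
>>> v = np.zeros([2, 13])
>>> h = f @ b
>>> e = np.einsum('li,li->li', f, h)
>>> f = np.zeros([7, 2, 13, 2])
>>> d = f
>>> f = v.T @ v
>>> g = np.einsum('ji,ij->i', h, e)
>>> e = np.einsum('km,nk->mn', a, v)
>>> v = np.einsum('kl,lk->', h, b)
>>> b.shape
(7, 7)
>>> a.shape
(13, 13)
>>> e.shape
(13, 2)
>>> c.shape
(13, 3)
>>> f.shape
(13, 13)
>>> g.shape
(7,)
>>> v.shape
()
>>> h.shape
(7, 7)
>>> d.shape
(7, 2, 13, 2)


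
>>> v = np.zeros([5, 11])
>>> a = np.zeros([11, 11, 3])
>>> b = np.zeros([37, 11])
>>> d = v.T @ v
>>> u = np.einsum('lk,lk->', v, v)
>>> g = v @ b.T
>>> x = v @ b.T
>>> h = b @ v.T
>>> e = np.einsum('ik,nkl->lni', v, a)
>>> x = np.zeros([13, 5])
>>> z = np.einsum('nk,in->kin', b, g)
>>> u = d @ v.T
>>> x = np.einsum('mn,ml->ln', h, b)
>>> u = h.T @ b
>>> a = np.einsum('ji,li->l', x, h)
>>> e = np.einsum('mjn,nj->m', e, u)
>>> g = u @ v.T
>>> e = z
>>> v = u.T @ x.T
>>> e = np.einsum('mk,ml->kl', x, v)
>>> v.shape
(11, 11)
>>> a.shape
(37,)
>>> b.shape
(37, 11)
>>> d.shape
(11, 11)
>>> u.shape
(5, 11)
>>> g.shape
(5, 5)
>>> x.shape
(11, 5)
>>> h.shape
(37, 5)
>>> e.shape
(5, 11)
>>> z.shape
(11, 5, 37)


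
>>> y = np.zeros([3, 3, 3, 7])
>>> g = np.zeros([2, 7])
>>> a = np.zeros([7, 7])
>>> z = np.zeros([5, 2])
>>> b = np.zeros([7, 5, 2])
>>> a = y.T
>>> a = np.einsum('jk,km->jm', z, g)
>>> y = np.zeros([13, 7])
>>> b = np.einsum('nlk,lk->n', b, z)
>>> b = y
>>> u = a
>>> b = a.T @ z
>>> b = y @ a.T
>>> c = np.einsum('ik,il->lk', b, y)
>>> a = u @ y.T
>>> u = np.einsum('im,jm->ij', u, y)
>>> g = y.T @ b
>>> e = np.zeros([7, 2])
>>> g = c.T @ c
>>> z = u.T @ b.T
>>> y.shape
(13, 7)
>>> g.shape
(5, 5)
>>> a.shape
(5, 13)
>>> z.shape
(13, 13)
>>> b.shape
(13, 5)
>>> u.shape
(5, 13)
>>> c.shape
(7, 5)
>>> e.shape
(7, 2)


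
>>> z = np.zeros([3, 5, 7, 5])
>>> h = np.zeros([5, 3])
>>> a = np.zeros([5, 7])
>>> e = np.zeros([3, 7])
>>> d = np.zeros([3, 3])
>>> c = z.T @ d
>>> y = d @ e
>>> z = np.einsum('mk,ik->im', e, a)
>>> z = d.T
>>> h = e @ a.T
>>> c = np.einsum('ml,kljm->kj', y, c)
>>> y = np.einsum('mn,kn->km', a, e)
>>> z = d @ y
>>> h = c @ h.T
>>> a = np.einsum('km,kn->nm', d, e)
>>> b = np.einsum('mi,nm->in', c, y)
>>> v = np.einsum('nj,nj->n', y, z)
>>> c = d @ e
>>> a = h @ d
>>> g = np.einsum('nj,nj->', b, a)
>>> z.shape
(3, 5)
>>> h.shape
(5, 3)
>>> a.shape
(5, 3)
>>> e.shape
(3, 7)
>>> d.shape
(3, 3)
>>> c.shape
(3, 7)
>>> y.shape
(3, 5)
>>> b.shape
(5, 3)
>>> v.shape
(3,)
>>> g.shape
()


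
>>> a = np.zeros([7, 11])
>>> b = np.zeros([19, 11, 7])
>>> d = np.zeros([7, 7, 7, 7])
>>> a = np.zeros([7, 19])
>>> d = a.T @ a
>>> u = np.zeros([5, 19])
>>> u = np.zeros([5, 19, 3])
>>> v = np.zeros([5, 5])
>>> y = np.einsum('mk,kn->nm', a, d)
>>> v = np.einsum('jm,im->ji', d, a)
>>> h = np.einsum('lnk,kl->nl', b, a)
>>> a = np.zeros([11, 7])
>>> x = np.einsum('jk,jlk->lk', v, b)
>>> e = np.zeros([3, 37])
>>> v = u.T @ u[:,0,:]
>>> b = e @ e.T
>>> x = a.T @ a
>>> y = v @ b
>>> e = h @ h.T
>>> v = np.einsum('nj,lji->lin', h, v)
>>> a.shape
(11, 7)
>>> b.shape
(3, 3)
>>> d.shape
(19, 19)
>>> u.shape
(5, 19, 3)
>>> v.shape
(3, 3, 11)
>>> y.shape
(3, 19, 3)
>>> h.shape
(11, 19)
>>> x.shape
(7, 7)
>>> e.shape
(11, 11)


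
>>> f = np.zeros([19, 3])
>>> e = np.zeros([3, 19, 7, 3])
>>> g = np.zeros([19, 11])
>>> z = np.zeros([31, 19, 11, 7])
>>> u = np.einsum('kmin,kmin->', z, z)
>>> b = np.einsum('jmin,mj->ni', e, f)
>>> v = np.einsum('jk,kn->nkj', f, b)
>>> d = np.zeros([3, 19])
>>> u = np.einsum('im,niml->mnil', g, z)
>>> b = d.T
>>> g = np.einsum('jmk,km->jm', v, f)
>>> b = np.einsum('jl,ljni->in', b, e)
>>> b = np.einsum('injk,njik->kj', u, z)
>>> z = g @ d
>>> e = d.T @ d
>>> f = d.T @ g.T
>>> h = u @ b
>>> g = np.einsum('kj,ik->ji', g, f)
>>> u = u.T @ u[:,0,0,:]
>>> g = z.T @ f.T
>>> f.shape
(19, 7)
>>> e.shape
(19, 19)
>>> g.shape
(19, 19)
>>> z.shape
(7, 19)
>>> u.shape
(7, 19, 31, 7)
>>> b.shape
(7, 19)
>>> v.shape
(7, 3, 19)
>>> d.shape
(3, 19)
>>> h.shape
(11, 31, 19, 19)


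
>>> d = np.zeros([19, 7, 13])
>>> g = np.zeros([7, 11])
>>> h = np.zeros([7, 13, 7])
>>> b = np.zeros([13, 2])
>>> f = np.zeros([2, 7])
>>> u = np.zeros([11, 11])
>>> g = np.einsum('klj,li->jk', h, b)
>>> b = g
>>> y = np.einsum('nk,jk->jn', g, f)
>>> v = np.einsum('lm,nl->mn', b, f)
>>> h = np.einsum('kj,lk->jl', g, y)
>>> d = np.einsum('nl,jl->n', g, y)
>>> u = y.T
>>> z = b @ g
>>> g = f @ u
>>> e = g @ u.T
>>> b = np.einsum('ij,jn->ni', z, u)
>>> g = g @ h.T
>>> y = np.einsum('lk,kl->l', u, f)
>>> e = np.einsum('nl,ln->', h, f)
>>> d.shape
(7,)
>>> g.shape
(2, 7)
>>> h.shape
(7, 2)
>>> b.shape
(2, 7)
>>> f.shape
(2, 7)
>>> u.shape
(7, 2)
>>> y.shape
(7,)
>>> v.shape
(7, 2)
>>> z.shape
(7, 7)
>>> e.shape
()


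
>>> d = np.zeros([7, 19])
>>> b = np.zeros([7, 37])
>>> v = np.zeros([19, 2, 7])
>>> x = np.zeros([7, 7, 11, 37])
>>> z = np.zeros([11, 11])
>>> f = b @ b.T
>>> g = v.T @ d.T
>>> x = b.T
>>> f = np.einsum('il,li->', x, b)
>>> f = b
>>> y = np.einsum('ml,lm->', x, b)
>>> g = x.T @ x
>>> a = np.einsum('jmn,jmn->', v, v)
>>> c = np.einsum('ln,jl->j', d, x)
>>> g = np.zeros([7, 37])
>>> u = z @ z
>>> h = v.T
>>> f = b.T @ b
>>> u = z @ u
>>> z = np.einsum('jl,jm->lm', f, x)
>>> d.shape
(7, 19)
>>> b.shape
(7, 37)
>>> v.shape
(19, 2, 7)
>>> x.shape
(37, 7)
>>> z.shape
(37, 7)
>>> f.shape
(37, 37)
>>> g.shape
(7, 37)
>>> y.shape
()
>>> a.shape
()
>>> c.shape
(37,)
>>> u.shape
(11, 11)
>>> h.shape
(7, 2, 19)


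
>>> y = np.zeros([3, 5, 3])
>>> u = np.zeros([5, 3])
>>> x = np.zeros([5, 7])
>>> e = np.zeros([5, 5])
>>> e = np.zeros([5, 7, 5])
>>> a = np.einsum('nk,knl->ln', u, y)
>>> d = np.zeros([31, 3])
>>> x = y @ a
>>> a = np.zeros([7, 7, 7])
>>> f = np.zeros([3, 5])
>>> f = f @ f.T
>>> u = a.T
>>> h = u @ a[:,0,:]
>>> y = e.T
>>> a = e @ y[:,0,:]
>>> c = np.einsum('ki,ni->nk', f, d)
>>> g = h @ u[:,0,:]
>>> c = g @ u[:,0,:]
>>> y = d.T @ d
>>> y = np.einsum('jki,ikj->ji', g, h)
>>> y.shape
(7, 7)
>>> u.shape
(7, 7, 7)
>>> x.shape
(3, 5, 5)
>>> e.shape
(5, 7, 5)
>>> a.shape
(5, 7, 5)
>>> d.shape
(31, 3)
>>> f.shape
(3, 3)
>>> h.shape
(7, 7, 7)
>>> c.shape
(7, 7, 7)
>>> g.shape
(7, 7, 7)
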